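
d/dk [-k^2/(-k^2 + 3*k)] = -3/(k - 3)^2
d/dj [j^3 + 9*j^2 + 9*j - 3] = 3*j^2 + 18*j + 9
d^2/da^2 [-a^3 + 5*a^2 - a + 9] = 10 - 6*a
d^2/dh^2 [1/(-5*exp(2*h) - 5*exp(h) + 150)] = (-2*(2*exp(h) + 1)^2*exp(h) + (4*exp(h) + 1)*(exp(2*h) + exp(h) - 30))*exp(h)/(5*(exp(2*h) + exp(h) - 30)^3)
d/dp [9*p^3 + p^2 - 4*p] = 27*p^2 + 2*p - 4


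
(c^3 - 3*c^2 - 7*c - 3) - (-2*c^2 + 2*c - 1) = c^3 - c^2 - 9*c - 2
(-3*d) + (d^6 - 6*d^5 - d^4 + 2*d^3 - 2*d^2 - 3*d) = d^6 - 6*d^5 - d^4 + 2*d^3 - 2*d^2 - 6*d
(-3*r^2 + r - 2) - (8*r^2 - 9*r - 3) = -11*r^2 + 10*r + 1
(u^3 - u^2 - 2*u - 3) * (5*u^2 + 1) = 5*u^5 - 5*u^4 - 9*u^3 - 16*u^2 - 2*u - 3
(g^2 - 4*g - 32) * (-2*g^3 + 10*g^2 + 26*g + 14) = -2*g^5 + 18*g^4 + 50*g^3 - 410*g^2 - 888*g - 448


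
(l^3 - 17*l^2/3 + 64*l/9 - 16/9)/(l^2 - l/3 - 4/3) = (3*l^2 - 13*l + 4)/(3*(l + 1))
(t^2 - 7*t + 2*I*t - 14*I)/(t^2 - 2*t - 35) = (t + 2*I)/(t + 5)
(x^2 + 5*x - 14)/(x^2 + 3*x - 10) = (x + 7)/(x + 5)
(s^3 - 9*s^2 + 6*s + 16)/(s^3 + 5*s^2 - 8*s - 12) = (s - 8)/(s + 6)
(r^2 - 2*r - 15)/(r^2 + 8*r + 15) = (r - 5)/(r + 5)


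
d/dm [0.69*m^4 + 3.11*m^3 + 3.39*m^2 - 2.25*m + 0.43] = 2.76*m^3 + 9.33*m^2 + 6.78*m - 2.25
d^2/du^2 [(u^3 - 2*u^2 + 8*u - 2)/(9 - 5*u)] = 2*(-25*u^3 + 135*u^2 - 243*u - 148)/(125*u^3 - 675*u^2 + 1215*u - 729)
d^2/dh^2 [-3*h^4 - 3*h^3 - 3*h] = 18*h*(-2*h - 1)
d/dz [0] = 0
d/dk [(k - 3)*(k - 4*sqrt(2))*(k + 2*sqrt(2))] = 3*k^2 - 6*k - 4*sqrt(2)*k - 16 + 6*sqrt(2)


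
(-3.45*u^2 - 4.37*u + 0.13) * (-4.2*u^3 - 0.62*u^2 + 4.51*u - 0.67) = 14.49*u^5 + 20.493*u^4 - 13.3961*u^3 - 17.4778*u^2 + 3.5142*u - 0.0871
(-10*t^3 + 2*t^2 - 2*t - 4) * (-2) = 20*t^3 - 4*t^2 + 4*t + 8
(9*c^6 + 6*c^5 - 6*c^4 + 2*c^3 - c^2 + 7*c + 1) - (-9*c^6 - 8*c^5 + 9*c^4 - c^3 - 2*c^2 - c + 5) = 18*c^6 + 14*c^5 - 15*c^4 + 3*c^3 + c^2 + 8*c - 4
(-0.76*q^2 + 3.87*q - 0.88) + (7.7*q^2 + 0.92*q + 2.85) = 6.94*q^2 + 4.79*q + 1.97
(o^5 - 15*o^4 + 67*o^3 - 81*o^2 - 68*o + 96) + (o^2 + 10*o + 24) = o^5 - 15*o^4 + 67*o^3 - 80*o^2 - 58*o + 120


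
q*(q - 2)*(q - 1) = q^3 - 3*q^2 + 2*q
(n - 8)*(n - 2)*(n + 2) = n^3 - 8*n^2 - 4*n + 32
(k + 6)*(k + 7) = k^2 + 13*k + 42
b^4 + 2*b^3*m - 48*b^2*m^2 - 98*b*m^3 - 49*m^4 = (b - 7*m)*(b + m)^2*(b + 7*m)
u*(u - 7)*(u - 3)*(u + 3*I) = u^4 - 10*u^3 + 3*I*u^3 + 21*u^2 - 30*I*u^2 + 63*I*u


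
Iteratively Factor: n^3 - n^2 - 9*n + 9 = (n - 1)*(n^2 - 9) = (n - 1)*(n + 3)*(n - 3)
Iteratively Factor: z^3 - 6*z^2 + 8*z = (z - 2)*(z^2 - 4*z) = (z - 4)*(z - 2)*(z)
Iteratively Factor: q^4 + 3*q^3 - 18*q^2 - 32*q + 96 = (q - 2)*(q^3 + 5*q^2 - 8*q - 48) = (q - 3)*(q - 2)*(q^2 + 8*q + 16) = (q - 3)*(q - 2)*(q + 4)*(q + 4)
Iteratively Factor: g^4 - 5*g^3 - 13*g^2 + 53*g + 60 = (g - 5)*(g^3 - 13*g - 12) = (g - 5)*(g + 1)*(g^2 - g - 12) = (g - 5)*(g + 1)*(g + 3)*(g - 4)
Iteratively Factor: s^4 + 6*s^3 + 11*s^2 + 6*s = (s + 1)*(s^3 + 5*s^2 + 6*s) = (s + 1)*(s + 2)*(s^2 + 3*s) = (s + 1)*(s + 2)*(s + 3)*(s)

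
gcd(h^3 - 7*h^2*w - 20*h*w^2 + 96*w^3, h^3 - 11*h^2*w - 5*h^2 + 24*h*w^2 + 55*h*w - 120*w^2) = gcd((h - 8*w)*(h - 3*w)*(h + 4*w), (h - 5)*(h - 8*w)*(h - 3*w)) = h^2 - 11*h*w + 24*w^2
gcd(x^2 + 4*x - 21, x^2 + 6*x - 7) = x + 7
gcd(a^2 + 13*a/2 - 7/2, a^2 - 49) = a + 7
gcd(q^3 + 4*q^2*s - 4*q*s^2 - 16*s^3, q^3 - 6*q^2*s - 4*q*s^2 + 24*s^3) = q^2 - 4*s^2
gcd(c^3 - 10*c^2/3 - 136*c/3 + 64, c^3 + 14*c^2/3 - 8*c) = c^2 + 14*c/3 - 8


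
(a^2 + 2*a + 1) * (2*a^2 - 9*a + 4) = 2*a^4 - 5*a^3 - 12*a^2 - a + 4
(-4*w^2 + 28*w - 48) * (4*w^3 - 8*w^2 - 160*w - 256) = -16*w^5 + 144*w^4 + 224*w^3 - 3072*w^2 + 512*w + 12288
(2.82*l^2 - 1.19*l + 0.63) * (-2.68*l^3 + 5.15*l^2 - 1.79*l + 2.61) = -7.5576*l^5 + 17.7122*l^4 - 12.8647*l^3 + 12.7348*l^2 - 4.2336*l + 1.6443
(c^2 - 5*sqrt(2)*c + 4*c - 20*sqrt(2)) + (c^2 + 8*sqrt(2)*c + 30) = 2*c^2 + 4*c + 3*sqrt(2)*c - 20*sqrt(2) + 30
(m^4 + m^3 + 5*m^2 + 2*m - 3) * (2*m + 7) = 2*m^5 + 9*m^4 + 17*m^3 + 39*m^2 + 8*m - 21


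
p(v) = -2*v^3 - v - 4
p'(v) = -6*v^2 - 1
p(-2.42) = 26.76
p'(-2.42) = -36.14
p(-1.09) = -0.32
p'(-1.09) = -8.13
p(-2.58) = 32.93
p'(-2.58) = -40.94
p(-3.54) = 88.26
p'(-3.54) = -76.19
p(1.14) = -8.10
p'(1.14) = -8.80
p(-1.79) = 9.26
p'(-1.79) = -20.22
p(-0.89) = -1.70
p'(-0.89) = -5.75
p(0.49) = -4.73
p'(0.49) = -2.44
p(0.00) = -4.00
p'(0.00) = -1.00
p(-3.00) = 53.00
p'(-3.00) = -55.00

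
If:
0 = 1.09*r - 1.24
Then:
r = 1.14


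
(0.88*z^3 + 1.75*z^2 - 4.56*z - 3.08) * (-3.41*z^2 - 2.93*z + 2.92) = -3.0008*z^5 - 8.5459*z^4 + 12.9917*z^3 + 28.9736*z^2 - 4.2908*z - 8.9936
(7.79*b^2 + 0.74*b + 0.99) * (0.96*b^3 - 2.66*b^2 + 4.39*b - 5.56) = 7.4784*b^5 - 20.011*b^4 + 33.1801*b^3 - 42.6972*b^2 + 0.2317*b - 5.5044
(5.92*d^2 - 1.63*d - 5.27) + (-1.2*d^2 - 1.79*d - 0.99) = 4.72*d^2 - 3.42*d - 6.26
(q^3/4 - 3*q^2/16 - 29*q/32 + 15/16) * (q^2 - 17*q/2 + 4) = q^5/4 - 37*q^4/16 + 27*q^3/16 + 505*q^2/64 - 371*q/32 + 15/4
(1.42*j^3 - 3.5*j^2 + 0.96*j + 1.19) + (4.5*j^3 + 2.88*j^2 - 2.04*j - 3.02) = 5.92*j^3 - 0.62*j^2 - 1.08*j - 1.83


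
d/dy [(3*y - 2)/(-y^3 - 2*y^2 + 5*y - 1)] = (6*y^3 - 8*y + 7)/(y^6 + 4*y^5 - 6*y^4 - 18*y^3 + 29*y^2 - 10*y + 1)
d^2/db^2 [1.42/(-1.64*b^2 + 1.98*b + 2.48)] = (-7.638464*b^2 + 9.222048*b + 1.42*(3.28*b - 1.98)*(6.56*b - 3.96) + 11.550848)/(-1.64*b^2 + 1.98*b + 2.48)^3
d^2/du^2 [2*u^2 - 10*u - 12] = 4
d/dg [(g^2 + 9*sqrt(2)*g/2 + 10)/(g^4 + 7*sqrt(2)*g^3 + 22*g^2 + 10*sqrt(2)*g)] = (-4*g^5 - 41*sqrt(2)*g^4 - 332*g^3 - 598*sqrt(2)*g^2 - 880*g - 200*sqrt(2))/(2*g^2*(g^6 + 14*sqrt(2)*g^5 + 142*g^4 + 328*sqrt(2)*g^3 + 764*g^2 + 440*sqrt(2)*g + 200))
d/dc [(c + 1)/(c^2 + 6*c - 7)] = (c^2 + 6*c - 2*(c + 1)*(c + 3) - 7)/(c^2 + 6*c - 7)^2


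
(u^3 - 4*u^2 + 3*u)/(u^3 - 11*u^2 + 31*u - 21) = u/(u - 7)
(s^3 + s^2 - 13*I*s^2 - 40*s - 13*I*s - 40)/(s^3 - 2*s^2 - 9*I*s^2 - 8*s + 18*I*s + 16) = (s^2 + s*(1 - 5*I) - 5*I)/(s^2 - s*(2 + I) + 2*I)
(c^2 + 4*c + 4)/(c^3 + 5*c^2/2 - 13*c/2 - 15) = 2*(c + 2)/(2*c^2 + c - 15)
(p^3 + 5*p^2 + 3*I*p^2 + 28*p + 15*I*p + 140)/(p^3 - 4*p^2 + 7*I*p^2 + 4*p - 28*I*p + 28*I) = (p^2 + p*(5 - 4*I) - 20*I)/(p^2 - 4*p + 4)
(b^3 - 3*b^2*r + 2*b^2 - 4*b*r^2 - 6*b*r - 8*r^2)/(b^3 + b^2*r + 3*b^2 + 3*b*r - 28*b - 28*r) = (b^2 - 4*b*r + 2*b - 8*r)/(b^2 + 3*b - 28)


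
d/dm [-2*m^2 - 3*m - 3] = -4*m - 3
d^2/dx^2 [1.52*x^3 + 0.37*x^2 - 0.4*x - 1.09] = 9.12*x + 0.74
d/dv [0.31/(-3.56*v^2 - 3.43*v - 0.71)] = (2.2072*v + 1.0633)/(3.56*v^2 + 3.43*v + 0.71)^2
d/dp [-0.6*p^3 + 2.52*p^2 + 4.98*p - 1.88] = -1.8*p^2 + 5.04*p + 4.98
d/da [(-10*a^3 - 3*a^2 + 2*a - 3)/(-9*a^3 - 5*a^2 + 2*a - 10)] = (23*a^4 - 4*a^3 + 223*a^2 + 30*a - 14)/(81*a^6 + 90*a^5 - 11*a^4 + 160*a^3 + 104*a^2 - 40*a + 100)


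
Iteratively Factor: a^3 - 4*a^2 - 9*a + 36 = (a - 4)*(a^2 - 9) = (a - 4)*(a - 3)*(a + 3)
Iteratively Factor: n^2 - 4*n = (n)*(n - 4)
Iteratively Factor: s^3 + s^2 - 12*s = (s - 3)*(s^2 + 4*s) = (s - 3)*(s + 4)*(s)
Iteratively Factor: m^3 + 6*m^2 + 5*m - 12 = (m + 4)*(m^2 + 2*m - 3) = (m - 1)*(m + 4)*(m + 3)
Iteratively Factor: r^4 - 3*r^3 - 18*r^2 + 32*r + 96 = (r - 4)*(r^3 + r^2 - 14*r - 24) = (r - 4)^2*(r^2 + 5*r + 6) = (r - 4)^2*(r + 3)*(r + 2)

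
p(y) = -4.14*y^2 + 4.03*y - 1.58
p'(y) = 4.03 - 8.28*y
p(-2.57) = -39.28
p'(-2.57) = 25.31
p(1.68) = -6.49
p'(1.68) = -9.88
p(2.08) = -11.11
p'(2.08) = -13.19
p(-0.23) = -2.73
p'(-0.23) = 5.93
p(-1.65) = -19.50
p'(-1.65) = 17.69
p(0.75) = -0.89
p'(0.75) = -2.18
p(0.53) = -0.61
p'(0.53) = -0.36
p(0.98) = -1.61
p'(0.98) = -4.08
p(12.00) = -549.38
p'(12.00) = -95.33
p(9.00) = -300.65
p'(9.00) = -70.49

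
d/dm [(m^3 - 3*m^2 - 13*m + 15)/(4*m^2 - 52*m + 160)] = (m^2 - 16*m - 13)/(4*(m^2 - 16*m + 64))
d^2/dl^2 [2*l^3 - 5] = 12*l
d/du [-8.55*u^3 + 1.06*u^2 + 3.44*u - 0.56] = -25.65*u^2 + 2.12*u + 3.44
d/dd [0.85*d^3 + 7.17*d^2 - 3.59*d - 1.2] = 2.55*d^2 + 14.34*d - 3.59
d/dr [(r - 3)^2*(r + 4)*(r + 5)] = 4*r^3 + 9*r^2 - 50*r - 39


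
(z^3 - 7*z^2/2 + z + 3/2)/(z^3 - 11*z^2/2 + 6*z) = (2*z^3 - 7*z^2 + 2*z + 3)/(z*(2*z^2 - 11*z + 12))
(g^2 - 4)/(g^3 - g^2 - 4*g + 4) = 1/(g - 1)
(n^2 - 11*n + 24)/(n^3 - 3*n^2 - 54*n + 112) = (n - 3)/(n^2 + 5*n - 14)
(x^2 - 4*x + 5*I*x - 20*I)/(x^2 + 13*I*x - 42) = (x^2 + x*(-4 + 5*I) - 20*I)/(x^2 + 13*I*x - 42)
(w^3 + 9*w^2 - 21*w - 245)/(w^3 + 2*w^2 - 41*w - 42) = (w^2 + 2*w - 35)/(w^2 - 5*w - 6)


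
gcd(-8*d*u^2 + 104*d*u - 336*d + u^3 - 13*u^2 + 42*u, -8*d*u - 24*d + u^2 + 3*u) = -8*d + u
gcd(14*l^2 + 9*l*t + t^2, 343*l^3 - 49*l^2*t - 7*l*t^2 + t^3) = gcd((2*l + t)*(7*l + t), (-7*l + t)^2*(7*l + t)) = 7*l + t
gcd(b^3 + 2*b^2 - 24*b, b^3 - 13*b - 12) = b - 4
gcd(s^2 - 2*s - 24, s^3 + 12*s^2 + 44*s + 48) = s + 4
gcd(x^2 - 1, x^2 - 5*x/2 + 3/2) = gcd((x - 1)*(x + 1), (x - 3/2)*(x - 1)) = x - 1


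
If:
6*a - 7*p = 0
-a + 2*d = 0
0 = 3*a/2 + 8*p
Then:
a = 0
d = 0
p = 0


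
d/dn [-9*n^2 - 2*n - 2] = -18*n - 2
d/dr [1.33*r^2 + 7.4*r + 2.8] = 2.66*r + 7.4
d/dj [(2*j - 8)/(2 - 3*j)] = -20/(3*j - 2)^2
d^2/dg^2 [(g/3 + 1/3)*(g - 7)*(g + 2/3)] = 2*g - 32/9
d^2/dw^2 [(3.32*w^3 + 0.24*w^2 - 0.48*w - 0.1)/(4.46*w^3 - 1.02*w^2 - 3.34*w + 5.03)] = (39.7546560000001*w^6 + 239.44848*w^5 - 883.08*w^4 + 23.106928*w^3 - 189.739632*w^2 + 500.634*w - 7.241)/(88.716536*w^9 - 60.868296*w^8 - 185.39328*w^7 + 390.269004*w^6 + 1.54226399999997*w^5 - 468.009852*w^4 + 404.083562*w^3 + 90.91725*w^2 - 253.515018*w + 127.263527)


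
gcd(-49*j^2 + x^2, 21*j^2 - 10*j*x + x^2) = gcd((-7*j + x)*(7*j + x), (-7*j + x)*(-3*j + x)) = -7*j + x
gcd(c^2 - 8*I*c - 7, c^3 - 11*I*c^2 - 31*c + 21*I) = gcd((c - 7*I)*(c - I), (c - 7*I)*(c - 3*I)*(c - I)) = c^2 - 8*I*c - 7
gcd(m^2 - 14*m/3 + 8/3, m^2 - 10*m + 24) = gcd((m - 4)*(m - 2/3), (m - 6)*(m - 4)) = m - 4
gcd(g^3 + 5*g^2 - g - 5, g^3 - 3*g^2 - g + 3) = g^2 - 1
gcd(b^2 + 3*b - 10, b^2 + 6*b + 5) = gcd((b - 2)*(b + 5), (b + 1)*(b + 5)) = b + 5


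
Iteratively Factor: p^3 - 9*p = (p + 3)*(p^2 - 3*p) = (p - 3)*(p + 3)*(p)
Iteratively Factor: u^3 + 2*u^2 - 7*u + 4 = (u + 4)*(u^2 - 2*u + 1) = (u - 1)*(u + 4)*(u - 1)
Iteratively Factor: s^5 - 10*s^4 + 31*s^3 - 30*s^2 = (s - 3)*(s^4 - 7*s^3 + 10*s^2) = (s - 5)*(s - 3)*(s^3 - 2*s^2) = s*(s - 5)*(s - 3)*(s^2 - 2*s) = s^2*(s - 5)*(s - 3)*(s - 2)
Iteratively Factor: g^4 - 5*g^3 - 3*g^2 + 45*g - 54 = (g - 3)*(g^3 - 2*g^2 - 9*g + 18) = (g - 3)^2*(g^2 + g - 6) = (g - 3)^2*(g + 3)*(g - 2)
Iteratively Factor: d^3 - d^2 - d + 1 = (d - 1)*(d^2 - 1) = (d - 1)^2*(d + 1)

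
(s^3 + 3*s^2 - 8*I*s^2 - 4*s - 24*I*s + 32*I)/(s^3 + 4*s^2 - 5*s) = (s^2 + 4*s*(1 - 2*I) - 32*I)/(s*(s + 5))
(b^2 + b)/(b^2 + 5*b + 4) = b/(b + 4)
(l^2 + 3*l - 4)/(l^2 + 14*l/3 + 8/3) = 3*(l - 1)/(3*l + 2)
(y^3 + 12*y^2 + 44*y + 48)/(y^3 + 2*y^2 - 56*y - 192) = (y + 2)/(y - 8)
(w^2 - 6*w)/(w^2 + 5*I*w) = (w - 6)/(w + 5*I)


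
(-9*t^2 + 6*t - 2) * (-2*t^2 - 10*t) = 18*t^4 + 78*t^3 - 56*t^2 + 20*t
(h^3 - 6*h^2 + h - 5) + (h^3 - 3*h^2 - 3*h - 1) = 2*h^3 - 9*h^2 - 2*h - 6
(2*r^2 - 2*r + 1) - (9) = 2*r^2 - 2*r - 8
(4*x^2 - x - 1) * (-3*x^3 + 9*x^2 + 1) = -12*x^5 + 39*x^4 - 6*x^3 - 5*x^2 - x - 1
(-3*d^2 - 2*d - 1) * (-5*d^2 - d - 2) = 15*d^4 + 13*d^3 + 13*d^2 + 5*d + 2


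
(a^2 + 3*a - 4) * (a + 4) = a^3 + 7*a^2 + 8*a - 16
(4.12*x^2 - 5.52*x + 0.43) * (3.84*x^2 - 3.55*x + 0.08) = 15.8208*x^4 - 35.8228*x^3 + 21.5768*x^2 - 1.9681*x + 0.0344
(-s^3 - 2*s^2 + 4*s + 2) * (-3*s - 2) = 3*s^4 + 8*s^3 - 8*s^2 - 14*s - 4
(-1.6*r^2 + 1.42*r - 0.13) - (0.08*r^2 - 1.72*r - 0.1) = -1.68*r^2 + 3.14*r - 0.03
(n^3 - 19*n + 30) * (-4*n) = -4*n^4 + 76*n^2 - 120*n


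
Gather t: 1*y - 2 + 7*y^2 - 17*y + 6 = 7*y^2 - 16*y + 4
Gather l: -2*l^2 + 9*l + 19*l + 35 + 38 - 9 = -2*l^2 + 28*l + 64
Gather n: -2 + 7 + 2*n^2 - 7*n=2*n^2 - 7*n + 5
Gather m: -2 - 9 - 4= -15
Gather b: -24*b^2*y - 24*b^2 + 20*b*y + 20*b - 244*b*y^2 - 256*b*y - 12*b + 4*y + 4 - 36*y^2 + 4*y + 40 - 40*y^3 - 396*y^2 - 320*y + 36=b^2*(-24*y - 24) + b*(-244*y^2 - 236*y + 8) - 40*y^3 - 432*y^2 - 312*y + 80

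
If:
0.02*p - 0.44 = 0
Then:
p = 22.00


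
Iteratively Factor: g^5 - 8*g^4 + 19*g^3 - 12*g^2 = (g)*(g^4 - 8*g^3 + 19*g^2 - 12*g) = g^2*(g^3 - 8*g^2 + 19*g - 12) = g^2*(g - 4)*(g^2 - 4*g + 3) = g^2*(g - 4)*(g - 1)*(g - 3)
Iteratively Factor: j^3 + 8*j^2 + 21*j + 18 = (j + 3)*(j^2 + 5*j + 6) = (j + 3)^2*(j + 2)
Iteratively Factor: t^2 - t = (t)*(t - 1)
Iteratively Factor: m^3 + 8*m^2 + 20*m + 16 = (m + 4)*(m^2 + 4*m + 4) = (m + 2)*(m + 4)*(m + 2)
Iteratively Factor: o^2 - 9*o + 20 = (o - 5)*(o - 4)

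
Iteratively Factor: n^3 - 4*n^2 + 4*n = (n - 2)*(n^2 - 2*n) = n*(n - 2)*(n - 2)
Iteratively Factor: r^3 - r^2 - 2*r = (r + 1)*(r^2 - 2*r) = (r - 2)*(r + 1)*(r)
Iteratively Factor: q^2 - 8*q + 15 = (q - 3)*(q - 5)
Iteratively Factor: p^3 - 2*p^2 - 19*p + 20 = (p - 1)*(p^2 - p - 20) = (p - 1)*(p + 4)*(p - 5)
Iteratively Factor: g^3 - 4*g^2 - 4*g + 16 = (g + 2)*(g^2 - 6*g + 8) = (g - 4)*(g + 2)*(g - 2)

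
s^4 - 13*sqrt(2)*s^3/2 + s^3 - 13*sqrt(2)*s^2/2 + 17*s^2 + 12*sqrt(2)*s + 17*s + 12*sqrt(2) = (s + 1)*(s - 4*sqrt(2))*(s - 3*sqrt(2))*(s + sqrt(2)/2)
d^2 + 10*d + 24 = (d + 4)*(d + 6)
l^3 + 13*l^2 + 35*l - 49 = (l - 1)*(l + 7)^2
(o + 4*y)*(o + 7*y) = o^2 + 11*o*y + 28*y^2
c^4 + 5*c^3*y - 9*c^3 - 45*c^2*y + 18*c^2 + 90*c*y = c*(c - 6)*(c - 3)*(c + 5*y)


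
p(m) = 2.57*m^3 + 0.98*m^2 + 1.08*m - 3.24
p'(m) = 7.71*m^2 + 1.96*m + 1.08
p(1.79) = 16.57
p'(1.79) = 29.29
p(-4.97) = -299.90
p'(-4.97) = 181.78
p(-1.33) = -8.99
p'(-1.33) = 12.11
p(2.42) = 41.54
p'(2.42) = 50.98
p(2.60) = 51.36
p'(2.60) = 58.30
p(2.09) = 26.76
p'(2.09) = 38.85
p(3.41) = 113.74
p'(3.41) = 97.42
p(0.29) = -2.78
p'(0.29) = 2.30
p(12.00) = 4591.80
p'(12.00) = 1134.84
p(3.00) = 78.21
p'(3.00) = 76.35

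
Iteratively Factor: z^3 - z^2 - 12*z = (z)*(z^2 - z - 12) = z*(z - 4)*(z + 3)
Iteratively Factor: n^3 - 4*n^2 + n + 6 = (n - 2)*(n^2 - 2*n - 3) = (n - 2)*(n + 1)*(n - 3)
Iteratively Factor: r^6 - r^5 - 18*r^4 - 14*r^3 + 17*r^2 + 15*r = (r + 3)*(r^5 - 4*r^4 - 6*r^3 + 4*r^2 + 5*r) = (r + 1)*(r + 3)*(r^4 - 5*r^3 - r^2 + 5*r) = r*(r + 1)*(r + 3)*(r^3 - 5*r^2 - r + 5) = r*(r - 5)*(r + 1)*(r + 3)*(r^2 - 1) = r*(r - 5)*(r - 1)*(r + 1)*(r + 3)*(r + 1)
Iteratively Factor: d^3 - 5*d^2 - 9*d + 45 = (d - 5)*(d^2 - 9) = (d - 5)*(d + 3)*(d - 3)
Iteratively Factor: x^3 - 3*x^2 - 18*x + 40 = (x - 2)*(x^2 - x - 20) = (x - 2)*(x + 4)*(x - 5)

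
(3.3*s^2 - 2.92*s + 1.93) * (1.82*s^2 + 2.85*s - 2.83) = 6.006*s^4 + 4.0906*s^3 - 14.1484*s^2 + 13.7641*s - 5.4619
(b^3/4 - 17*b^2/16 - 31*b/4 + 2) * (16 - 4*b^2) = -b^5 + 17*b^4/4 + 35*b^3 - 25*b^2 - 124*b + 32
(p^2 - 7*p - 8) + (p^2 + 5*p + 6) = 2*p^2 - 2*p - 2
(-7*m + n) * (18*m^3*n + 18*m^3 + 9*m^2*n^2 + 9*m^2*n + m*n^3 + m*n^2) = -126*m^4*n - 126*m^4 - 45*m^3*n^2 - 45*m^3*n + 2*m^2*n^3 + 2*m^2*n^2 + m*n^4 + m*n^3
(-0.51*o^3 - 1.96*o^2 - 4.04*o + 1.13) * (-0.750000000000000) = 0.3825*o^3 + 1.47*o^2 + 3.03*o - 0.8475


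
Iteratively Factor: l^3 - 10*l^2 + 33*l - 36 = (l - 4)*(l^2 - 6*l + 9) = (l - 4)*(l - 3)*(l - 3)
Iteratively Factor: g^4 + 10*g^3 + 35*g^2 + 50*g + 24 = (g + 2)*(g^3 + 8*g^2 + 19*g + 12) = (g + 2)*(g + 4)*(g^2 + 4*g + 3) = (g + 1)*(g + 2)*(g + 4)*(g + 3)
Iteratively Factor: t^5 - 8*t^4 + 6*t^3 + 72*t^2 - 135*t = (t)*(t^4 - 8*t^3 + 6*t^2 + 72*t - 135) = t*(t + 3)*(t^3 - 11*t^2 + 39*t - 45) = t*(t - 3)*(t + 3)*(t^2 - 8*t + 15) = t*(t - 3)^2*(t + 3)*(t - 5)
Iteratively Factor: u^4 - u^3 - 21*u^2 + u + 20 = (u + 1)*(u^3 - 2*u^2 - 19*u + 20) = (u - 5)*(u + 1)*(u^2 + 3*u - 4) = (u - 5)*(u + 1)*(u + 4)*(u - 1)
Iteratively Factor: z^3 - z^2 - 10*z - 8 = (z - 4)*(z^2 + 3*z + 2) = (z - 4)*(z + 1)*(z + 2)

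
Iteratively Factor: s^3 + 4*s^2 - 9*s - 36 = (s + 4)*(s^2 - 9) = (s + 3)*(s + 4)*(s - 3)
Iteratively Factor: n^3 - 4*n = (n - 2)*(n^2 + 2*n) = (n - 2)*(n + 2)*(n)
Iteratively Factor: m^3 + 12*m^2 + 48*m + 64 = (m + 4)*(m^2 + 8*m + 16) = (m + 4)^2*(m + 4)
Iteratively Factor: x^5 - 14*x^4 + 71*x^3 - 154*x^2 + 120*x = (x)*(x^4 - 14*x^3 + 71*x^2 - 154*x + 120) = x*(x - 5)*(x^3 - 9*x^2 + 26*x - 24) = x*(x - 5)*(x - 3)*(x^2 - 6*x + 8) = x*(x - 5)*(x - 4)*(x - 3)*(x - 2)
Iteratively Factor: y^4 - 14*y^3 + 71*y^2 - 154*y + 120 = (y - 5)*(y^3 - 9*y^2 + 26*y - 24) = (y - 5)*(y - 3)*(y^2 - 6*y + 8) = (y - 5)*(y - 3)*(y - 2)*(y - 4)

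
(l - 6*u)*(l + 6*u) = l^2 - 36*u^2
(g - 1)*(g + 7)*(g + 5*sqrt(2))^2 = g^4 + 6*g^3 + 10*sqrt(2)*g^3 + 43*g^2 + 60*sqrt(2)*g^2 - 70*sqrt(2)*g + 300*g - 350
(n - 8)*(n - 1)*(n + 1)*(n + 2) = n^4 - 6*n^3 - 17*n^2 + 6*n + 16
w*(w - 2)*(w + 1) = w^3 - w^2 - 2*w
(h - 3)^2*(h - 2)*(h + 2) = h^4 - 6*h^3 + 5*h^2 + 24*h - 36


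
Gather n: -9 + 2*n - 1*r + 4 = 2*n - r - 5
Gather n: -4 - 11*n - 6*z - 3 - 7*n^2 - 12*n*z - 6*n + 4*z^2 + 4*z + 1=-7*n^2 + n*(-12*z - 17) + 4*z^2 - 2*z - 6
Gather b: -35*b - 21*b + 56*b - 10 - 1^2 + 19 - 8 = 0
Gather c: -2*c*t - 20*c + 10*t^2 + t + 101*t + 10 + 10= c*(-2*t - 20) + 10*t^2 + 102*t + 20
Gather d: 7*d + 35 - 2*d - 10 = 5*d + 25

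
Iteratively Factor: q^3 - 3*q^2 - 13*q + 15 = (q - 1)*(q^2 - 2*q - 15) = (q - 1)*(q + 3)*(q - 5)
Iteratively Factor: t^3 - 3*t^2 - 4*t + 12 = (t - 2)*(t^2 - t - 6) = (t - 2)*(t + 2)*(t - 3)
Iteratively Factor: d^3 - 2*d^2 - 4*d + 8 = (d + 2)*(d^2 - 4*d + 4) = (d - 2)*(d + 2)*(d - 2)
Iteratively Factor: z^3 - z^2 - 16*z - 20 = (z + 2)*(z^2 - 3*z - 10) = (z - 5)*(z + 2)*(z + 2)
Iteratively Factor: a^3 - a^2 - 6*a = (a)*(a^2 - a - 6) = a*(a - 3)*(a + 2)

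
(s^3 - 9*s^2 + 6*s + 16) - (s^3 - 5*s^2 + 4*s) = -4*s^2 + 2*s + 16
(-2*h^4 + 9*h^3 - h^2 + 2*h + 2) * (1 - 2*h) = 4*h^5 - 20*h^4 + 11*h^3 - 5*h^2 - 2*h + 2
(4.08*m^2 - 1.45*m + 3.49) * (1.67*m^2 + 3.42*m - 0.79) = 6.8136*m^4 + 11.5321*m^3 - 2.3539*m^2 + 13.0813*m - 2.7571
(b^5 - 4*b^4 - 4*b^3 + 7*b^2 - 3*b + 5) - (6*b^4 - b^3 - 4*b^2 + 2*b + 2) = b^5 - 10*b^4 - 3*b^3 + 11*b^2 - 5*b + 3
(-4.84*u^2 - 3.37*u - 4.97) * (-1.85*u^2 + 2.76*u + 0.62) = 8.954*u^4 - 7.1239*u^3 - 3.1075*u^2 - 15.8066*u - 3.0814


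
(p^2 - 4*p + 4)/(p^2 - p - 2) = (p - 2)/(p + 1)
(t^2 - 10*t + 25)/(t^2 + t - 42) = (t^2 - 10*t + 25)/(t^2 + t - 42)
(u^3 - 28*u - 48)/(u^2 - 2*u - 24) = u + 2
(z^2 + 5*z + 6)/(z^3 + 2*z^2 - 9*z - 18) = 1/(z - 3)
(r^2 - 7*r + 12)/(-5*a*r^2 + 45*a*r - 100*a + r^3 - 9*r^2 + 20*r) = (r - 3)/(-5*a*r + 25*a + r^2 - 5*r)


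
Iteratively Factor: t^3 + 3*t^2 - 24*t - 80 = (t + 4)*(t^2 - t - 20) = (t - 5)*(t + 4)*(t + 4)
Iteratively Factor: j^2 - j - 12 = (j - 4)*(j + 3)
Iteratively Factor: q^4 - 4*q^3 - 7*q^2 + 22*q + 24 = (q + 2)*(q^3 - 6*q^2 + 5*q + 12) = (q - 3)*(q + 2)*(q^2 - 3*q - 4) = (q - 4)*(q - 3)*(q + 2)*(q + 1)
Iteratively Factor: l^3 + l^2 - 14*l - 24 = (l + 2)*(l^2 - l - 12) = (l - 4)*(l + 2)*(l + 3)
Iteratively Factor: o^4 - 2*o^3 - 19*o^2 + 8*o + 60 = (o - 2)*(o^3 - 19*o - 30) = (o - 5)*(o - 2)*(o^2 + 5*o + 6) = (o - 5)*(o - 2)*(o + 3)*(o + 2)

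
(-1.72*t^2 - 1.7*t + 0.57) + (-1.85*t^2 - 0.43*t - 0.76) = -3.57*t^2 - 2.13*t - 0.19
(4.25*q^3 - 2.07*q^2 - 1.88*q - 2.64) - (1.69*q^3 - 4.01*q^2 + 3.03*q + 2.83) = 2.56*q^3 + 1.94*q^2 - 4.91*q - 5.47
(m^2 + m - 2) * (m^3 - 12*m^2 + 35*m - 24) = m^5 - 11*m^4 + 21*m^3 + 35*m^2 - 94*m + 48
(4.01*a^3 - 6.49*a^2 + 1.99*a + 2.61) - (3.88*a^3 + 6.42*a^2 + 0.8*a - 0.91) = 0.13*a^3 - 12.91*a^2 + 1.19*a + 3.52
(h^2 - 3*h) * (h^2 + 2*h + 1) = h^4 - h^3 - 5*h^2 - 3*h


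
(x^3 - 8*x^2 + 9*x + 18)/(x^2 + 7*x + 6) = (x^2 - 9*x + 18)/(x + 6)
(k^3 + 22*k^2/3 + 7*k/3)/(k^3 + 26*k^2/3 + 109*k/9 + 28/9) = 3*k/(3*k + 4)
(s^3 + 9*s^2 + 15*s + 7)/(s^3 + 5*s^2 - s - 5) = (s^2 + 8*s + 7)/(s^2 + 4*s - 5)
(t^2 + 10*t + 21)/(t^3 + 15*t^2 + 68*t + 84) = (t + 3)/(t^2 + 8*t + 12)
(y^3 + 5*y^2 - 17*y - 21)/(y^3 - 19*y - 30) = (-y^3 - 5*y^2 + 17*y + 21)/(-y^3 + 19*y + 30)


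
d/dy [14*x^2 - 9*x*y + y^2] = -9*x + 2*y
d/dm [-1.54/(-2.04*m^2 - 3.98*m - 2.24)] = (-6.2832*m - 6.1292)/(2.04*m^2 + 3.98*m + 2.24)^2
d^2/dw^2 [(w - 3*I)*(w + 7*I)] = 2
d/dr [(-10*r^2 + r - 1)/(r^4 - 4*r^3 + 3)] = (4*r^2*(r - 3)*(10*r^2 - r + 1) + (1 - 20*r)*(r^4 - 4*r^3 + 3))/(r^4 - 4*r^3 + 3)^2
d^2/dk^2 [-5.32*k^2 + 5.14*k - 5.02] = -10.6400000000000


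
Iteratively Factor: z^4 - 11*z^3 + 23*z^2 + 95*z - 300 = (z - 5)*(z^3 - 6*z^2 - 7*z + 60) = (z - 5)^2*(z^2 - z - 12) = (z - 5)^2*(z - 4)*(z + 3)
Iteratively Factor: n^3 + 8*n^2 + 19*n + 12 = (n + 4)*(n^2 + 4*n + 3) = (n + 3)*(n + 4)*(n + 1)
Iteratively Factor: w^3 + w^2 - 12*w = (w + 4)*(w^2 - 3*w) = w*(w + 4)*(w - 3)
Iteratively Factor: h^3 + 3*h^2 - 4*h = (h - 1)*(h^2 + 4*h) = h*(h - 1)*(h + 4)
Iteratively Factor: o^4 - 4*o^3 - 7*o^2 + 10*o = (o - 5)*(o^3 + o^2 - 2*o) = o*(o - 5)*(o^2 + o - 2) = o*(o - 5)*(o + 2)*(o - 1)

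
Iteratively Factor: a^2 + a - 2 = (a - 1)*(a + 2)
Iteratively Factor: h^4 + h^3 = (h)*(h^3 + h^2) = h*(h + 1)*(h^2) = h^2*(h + 1)*(h)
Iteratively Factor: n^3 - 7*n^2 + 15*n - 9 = (n - 1)*(n^2 - 6*n + 9) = (n - 3)*(n - 1)*(n - 3)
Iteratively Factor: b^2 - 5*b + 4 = (b - 1)*(b - 4)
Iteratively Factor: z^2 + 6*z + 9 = (z + 3)*(z + 3)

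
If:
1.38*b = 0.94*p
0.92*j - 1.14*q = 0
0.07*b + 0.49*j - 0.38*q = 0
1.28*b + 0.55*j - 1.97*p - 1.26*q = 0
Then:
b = 0.00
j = 0.00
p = 0.00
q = 0.00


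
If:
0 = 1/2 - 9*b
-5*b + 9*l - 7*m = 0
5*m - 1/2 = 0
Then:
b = 1/18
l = 44/405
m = 1/10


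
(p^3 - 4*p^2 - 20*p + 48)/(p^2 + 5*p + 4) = (p^2 - 8*p + 12)/(p + 1)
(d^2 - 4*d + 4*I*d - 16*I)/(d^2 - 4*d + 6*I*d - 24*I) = (d + 4*I)/(d + 6*I)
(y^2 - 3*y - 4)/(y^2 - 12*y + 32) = (y + 1)/(y - 8)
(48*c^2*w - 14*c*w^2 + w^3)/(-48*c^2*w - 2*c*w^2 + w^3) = (-6*c + w)/(6*c + w)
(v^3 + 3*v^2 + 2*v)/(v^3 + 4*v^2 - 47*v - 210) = v*(v^2 + 3*v + 2)/(v^3 + 4*v^2 - 47*v - 210)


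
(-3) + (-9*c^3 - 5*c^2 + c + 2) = -9*c^3 - 5*c^2 + c - 1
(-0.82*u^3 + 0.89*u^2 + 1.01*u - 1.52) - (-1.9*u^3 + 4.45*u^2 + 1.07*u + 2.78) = 1.08*u^3 - 3.56*u^2 - 0.0600000000000001*u - 4.3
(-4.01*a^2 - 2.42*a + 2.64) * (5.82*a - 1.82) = -23.3382*a^3 - 6.7862*a^2 + 19.7692*a - 4.8048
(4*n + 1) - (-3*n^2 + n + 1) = 3*n^2 + 3*n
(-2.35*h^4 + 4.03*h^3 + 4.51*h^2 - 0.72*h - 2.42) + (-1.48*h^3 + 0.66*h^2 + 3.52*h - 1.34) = -2.35*h^4 + 2.55*h^3 + 5.17*h^2 + 2.8*h - 3.76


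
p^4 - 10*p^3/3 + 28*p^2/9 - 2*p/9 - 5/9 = (p - 5/3)*(p - 1)^2*(p + 1/3)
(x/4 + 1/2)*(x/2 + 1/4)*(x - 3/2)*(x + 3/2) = x^4/8 + 5*x^3/16 - 5*x^2/32 - 45*x/64 - 9/32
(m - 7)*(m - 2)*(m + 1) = m^3 - 8*m^2 + 5*m + 14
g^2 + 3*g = g*(g + 3)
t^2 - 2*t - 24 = (t - 6)*(t + 4)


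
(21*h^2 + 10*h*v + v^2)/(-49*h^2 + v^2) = (3*h + v)/(-7*h + v)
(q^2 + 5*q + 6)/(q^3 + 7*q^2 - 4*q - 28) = (q + 3)/(q^2 + 5*q - 14)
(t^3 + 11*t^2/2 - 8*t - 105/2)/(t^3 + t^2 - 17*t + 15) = (t + 7/2)/(t - 1)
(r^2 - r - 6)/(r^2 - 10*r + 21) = (r + 2)/(r - 7)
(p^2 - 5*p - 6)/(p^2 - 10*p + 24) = (p + 1)/(p - 4)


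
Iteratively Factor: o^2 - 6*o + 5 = (o - 5)*(o - 1)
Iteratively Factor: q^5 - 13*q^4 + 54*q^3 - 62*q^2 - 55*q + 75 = (q - 5)*(q^4 - 8*q^3 + 14*q^2 + 8*q - 15) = (q - 5)*(q - 1)*(q^3 - 7*q^2 + 7*q + 15) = (q - 5)^2*(q - 1)*(q^2 - 2*q - 3) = (q - 5)^2*(q - 1)*(q + 1)*(q - 3)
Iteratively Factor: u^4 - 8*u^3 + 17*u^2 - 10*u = (u)*(u^3 - 8*u^2 + 17*u - 10) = u*(u - 2)*(u^2 - 6*u + 5) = u*(u - 5)*(u - 2)*(u - 1)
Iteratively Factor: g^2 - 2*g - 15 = (g + 3)*(g - 5)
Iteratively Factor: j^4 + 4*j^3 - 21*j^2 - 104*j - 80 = (j + 4)*(j^3 - 21*j - 20) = (j - 5)*(j + 4)*(j^2 + 5*j + 4) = (j - 5)*(j + 1)*(j + 4)*(j + 4)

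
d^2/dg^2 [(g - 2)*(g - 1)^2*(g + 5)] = 12*g^2 + 6*g - 30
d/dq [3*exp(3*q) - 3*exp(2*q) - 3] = (9*exp(q) - 6)*exp(2*q)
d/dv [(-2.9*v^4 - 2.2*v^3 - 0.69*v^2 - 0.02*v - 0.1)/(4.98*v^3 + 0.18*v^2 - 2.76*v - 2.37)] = (-14.442*v^6 - 1.044*v^5 + 27.0522*v^4 + 39.8352*v^3 + 19.044*v^2 + 3.3066*v - 0.2286)/(24.8004*v^6 + 1.7928*v^5 - 27.4572*v^4 - 24.5988*v^3 + 6.7644*v^2 + 13.0824*v + 5.6169)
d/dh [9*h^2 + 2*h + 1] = 18*h + 2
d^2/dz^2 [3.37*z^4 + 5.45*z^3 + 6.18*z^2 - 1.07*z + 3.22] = 40.44*z^2 + 32.7*z + 12.36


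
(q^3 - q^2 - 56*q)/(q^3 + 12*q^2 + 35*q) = (q - 8)/(q + 5)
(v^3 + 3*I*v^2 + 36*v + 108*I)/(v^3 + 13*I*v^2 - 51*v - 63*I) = (v^2 + 36)/(v^2 + 10*I*v - 21)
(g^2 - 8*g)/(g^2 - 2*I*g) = (g - 8)/(g - 2*I)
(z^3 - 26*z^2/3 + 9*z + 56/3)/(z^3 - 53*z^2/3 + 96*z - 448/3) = (z + 1)/(z - 8)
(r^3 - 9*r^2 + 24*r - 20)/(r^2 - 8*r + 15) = (r^2 - 4*r + 4)/(r - 3)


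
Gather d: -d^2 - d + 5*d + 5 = -d^2 + 4*d + 5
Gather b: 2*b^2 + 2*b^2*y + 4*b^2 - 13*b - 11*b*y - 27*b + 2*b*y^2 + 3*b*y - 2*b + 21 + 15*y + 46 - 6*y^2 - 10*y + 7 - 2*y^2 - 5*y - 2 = b^2*(2*y + 6) + b*(2*y^2 - 8*y - 42) - 8*y^2 + 72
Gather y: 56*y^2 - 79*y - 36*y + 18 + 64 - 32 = 56*y^2 - 115*y + 50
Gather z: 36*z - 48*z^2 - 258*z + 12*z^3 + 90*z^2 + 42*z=12*z^3 + 42*z^2 - 180*z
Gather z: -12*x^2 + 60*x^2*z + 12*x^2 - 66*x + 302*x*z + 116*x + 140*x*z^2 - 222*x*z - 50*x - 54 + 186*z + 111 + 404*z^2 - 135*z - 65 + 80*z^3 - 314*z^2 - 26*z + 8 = 80*z^3 + z^2*(140*x + 90) + z*(60*x^2 + 80*x + 25)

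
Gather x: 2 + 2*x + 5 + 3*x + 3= 5*x + 10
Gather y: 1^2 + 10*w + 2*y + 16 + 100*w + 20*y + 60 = 110*w + 22*y + 77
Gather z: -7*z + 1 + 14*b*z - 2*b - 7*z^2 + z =-2*b - 7*z^2 + z*(14*b - 6) + 1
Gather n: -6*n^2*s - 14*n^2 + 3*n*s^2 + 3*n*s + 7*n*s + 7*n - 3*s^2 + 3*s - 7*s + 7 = n^2*(-6*s - 14) + n*(3*s^2 + 10*s + 7) - 3*s^2 - 4*s + 7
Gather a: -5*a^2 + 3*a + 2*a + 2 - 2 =-5*a^2 + 5*a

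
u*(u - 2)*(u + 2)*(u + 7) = u^4 + 7*u^3 - 4*u^2 - 28*u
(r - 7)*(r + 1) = r^2 - 6*r - 7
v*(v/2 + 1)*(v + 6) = v^3/2 + 4*v^2 + 6*v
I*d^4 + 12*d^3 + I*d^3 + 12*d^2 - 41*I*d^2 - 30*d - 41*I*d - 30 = (d - 6*I)*(d - 5*I)*(d - I)*(I*d + I)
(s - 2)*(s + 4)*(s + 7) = s^3 + 9*s^2 + 6*s - 56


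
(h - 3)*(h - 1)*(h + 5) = h^3 + h^2 - 17*h + 15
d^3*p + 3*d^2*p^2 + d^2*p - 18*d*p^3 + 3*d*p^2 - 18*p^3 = (d - 3*p)*(d + 6*p)*(d*p + p)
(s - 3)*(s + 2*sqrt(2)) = s^2 - 3*s + 2*sqrt(2)*s - 6*sqrt(2)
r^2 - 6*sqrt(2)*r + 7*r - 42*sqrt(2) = (r + 7)*(r - 6*sqrt(2))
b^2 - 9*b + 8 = (b - 8)*(b - 1)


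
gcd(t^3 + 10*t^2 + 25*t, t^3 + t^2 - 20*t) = t^2 + 5*t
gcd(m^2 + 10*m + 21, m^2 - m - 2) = 1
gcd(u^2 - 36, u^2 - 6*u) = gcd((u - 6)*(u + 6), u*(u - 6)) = u - 6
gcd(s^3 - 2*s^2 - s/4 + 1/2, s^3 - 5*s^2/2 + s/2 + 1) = s^2 - 3*s/2 - 1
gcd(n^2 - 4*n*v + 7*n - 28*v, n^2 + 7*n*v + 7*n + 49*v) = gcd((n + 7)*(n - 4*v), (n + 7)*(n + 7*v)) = n + 7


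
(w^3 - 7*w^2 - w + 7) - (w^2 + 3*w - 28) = w^3 - 8*w^2 - 4*w + 35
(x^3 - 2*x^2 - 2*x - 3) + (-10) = x^3 - 2*x^2 - 2*x - 13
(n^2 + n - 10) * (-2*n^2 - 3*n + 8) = -2*n^4 - 5*n^3 + 25*n^2 + 38*n - 80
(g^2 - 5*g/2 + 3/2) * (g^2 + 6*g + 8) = g^4 + 7*g^3/2 - 11*g^2/2 - 11*g + 12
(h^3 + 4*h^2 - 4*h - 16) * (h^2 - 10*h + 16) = h^5 - 6*h^4 - 28*h^3 + 88*h^2 + 96*h - 256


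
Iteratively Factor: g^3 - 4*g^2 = (g - 4)*(g^2) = g*(g - 4)*(g)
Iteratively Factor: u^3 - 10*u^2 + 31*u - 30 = (u - 5)*(u^2 - 5*u + 6) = (u - 5)*(u - 3)*(u - 2)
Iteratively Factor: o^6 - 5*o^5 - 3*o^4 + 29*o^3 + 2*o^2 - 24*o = (o + 1)*(o^5 - 6*o^4 + 3*o^3 + 26*o^2 - 24*o) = o*(o + 1)*(o^4 - 6*o^3 + 3*o^2 + 26*o - 24) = o*(o - 4)*(o + 1)*(o^3 - 2*o^2 - 5*o + 6) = o*(o - 4)*(o - 3)*(o + 1)*(o^2 + o - 2) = o*(o - 4)*(o - 3)*(o + 1)*(o + 2)*(o - 1)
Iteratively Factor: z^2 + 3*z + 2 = (z + 2)*(z + 1)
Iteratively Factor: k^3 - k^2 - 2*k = (k - 2)*(k^2 + k) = k*(k - 2)*(k + 1)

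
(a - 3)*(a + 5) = a^2 + 2*a - 15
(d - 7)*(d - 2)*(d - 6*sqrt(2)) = d^3 - 9*d^2 - 6*sqrt(2)*d^2 + 14*d + 54*sqrt(2)*d - 84*sqrt(2)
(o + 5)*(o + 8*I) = o^2 + 5*o + 8*I*o + 40*I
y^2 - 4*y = y*(y - 4)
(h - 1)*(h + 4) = h^2 + 3*h - 4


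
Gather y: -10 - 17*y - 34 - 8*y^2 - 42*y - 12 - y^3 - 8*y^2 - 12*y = -y^3 - 16*y^2 - 71*y - 56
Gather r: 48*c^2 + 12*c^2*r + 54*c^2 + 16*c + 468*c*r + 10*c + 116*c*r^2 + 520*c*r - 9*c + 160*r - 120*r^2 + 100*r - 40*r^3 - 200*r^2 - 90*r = 102*c^2 + 17*c - 40*r^3 + r^2*(116*c - 320) + r*(12*c^2 + 988*c + 170)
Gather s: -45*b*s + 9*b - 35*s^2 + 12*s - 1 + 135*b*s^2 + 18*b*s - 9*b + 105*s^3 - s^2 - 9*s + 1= 105*s^3 + s^2*(135*b - 36) + s*(3 - 27*b)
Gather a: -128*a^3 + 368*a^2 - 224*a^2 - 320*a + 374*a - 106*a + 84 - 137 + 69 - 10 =-128*a^3 + 144*a^2 - 52*a + 6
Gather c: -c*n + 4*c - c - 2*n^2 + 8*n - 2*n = c*(3 - n) - 2*n^2 + 6*n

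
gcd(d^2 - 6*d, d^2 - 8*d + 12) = d - 6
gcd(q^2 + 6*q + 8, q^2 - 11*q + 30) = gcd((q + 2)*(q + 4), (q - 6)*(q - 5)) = 1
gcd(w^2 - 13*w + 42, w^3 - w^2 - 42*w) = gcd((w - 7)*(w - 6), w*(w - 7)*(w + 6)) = w - 7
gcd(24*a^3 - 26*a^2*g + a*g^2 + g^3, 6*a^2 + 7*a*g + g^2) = 6*a + g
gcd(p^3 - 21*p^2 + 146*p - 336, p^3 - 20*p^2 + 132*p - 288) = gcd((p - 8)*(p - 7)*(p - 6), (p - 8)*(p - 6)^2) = p^2 - 14*p + 48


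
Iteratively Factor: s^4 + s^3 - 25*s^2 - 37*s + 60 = (s - 1)*(s^3 + 2*s^2 - 23*s - 60) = (s - 5)*(s - 1)*(s^2 + 7*s + 12) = (s - 5)*(s - 1)*(s + 3)*(s + 4)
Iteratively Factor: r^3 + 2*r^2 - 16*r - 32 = (r - 4)*(r^2 + 6*r + 8) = (r - 4)*(r + 4)*(r + 2)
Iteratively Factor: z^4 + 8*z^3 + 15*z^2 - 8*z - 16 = (z + 1)*(z^3 + 7*z^2 + 8*z - 16) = (z + 1)*(z + 4)*(z^2 + 3*z - 4) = (z - 1)*(z + 1)*(z + 4)*(z + 4)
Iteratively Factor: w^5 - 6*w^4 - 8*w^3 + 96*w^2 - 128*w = (w - 4)*(w^4 - 2*w^3 - 16*w^2 + 32*w) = (w - 4)^2*(w^3 + 2*w^2 - 8*w) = (w - 4)^2*(w + 4)*(w^2 - 2*w) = w*(w - 4)^2*(w + 4)*(w - 2)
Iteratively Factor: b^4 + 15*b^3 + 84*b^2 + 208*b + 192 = (b + 4)*(b^3 + 11*b^2 + 40*b + 48) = (b + 4)^2*(b^2 + 7*b + 12) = (b + 3)*(b + 4)^2*(b + 4)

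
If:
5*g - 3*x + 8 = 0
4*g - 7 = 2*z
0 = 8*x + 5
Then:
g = -79/40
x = -5/8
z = -149/20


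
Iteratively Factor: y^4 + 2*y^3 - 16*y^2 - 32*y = (y)*(y^3 + 2*y^2 - 16*y - 32) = y*(y - 4)*(y^2 + 6*y + 8) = y*(y - 4)*(y + 2)*(y + 4)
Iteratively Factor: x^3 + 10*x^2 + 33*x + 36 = (x + 4)*(x^2 + 6*x + 9) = (x + 3)*(x + 4)*(x + 3)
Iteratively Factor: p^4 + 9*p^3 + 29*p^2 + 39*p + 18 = (p + 2)*(p^3 + 7*p^2 + 15*p + 9) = (p + 2)*(p + 3)*(p^2 + 4*p + 3) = (p + 2)*(p + 3)^2*(p + 1)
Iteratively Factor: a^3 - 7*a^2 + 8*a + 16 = (a - 4)*(a^2 - 3*a - 4) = (a - 4)^2*(a + 1)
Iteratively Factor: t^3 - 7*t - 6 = (t + 2)*(t^2 - 2*t - 3) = (t - 3)*(t + 2)*(t + 1)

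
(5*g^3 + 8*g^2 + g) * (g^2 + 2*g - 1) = 5*g^5 + 18*g^4 + 12*g^3 - 6*g^2 - g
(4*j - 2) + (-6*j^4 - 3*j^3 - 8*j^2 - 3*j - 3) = -6*j^4 - 3*j^3 - 8*j^2 + j - 5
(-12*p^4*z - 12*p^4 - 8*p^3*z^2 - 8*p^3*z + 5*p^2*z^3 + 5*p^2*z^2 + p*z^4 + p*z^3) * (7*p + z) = -84*p^5*z - 84*p^5 - 68*p^4*z^2 - 68*p^4*z + 27*p^3*z^3 + 27*p^3*z^2 + 12*p^2*z^4 + 12*p^2*z^3 + p*z^5 + p*z^4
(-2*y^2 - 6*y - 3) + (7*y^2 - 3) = 5*y^2 - 6*y - 6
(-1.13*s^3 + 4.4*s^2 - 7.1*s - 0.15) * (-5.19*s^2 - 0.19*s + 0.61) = 5.8647*s^5 - 22.6213*s^4 + 35.3237*s^3 + 4.8115*s^2 - 4.3025*s - 0.0915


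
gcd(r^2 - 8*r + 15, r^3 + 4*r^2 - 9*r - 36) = r - 3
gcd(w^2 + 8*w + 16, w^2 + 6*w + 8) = w + 4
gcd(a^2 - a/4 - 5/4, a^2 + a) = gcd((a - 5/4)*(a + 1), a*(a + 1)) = a + 1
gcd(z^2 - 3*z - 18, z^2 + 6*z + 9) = z + 3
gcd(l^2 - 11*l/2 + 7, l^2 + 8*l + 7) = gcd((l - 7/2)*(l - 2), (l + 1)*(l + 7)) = 1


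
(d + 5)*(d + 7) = d^2 + 12*d + 35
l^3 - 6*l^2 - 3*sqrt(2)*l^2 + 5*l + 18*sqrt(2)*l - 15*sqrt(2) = (l - 5)*(l - 1)*(l - 3*sqrt(2))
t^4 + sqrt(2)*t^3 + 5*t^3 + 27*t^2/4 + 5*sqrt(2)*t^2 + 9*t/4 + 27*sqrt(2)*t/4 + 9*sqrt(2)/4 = (t + 1/2)*(t + 3/2)*(t + 3)*(t + sqrt(2))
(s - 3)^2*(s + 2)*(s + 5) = s^4 + s^3 - 23*s^2 + 3*s + 90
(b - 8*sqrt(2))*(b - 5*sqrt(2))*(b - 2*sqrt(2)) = b^3 - 15*sqrt(2)*b^2 + 132*b - 160*sqrt(2)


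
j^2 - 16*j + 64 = (j - 8)^2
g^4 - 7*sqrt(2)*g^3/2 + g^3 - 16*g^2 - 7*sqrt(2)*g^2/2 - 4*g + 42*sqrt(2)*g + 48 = (g - 3)*(g + 4)*(g - 4*sqrt(2))*(g + sqrt(2)/2)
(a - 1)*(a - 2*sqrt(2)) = a^2 - 2*sqrt(2)*a - a + 2*sqrt(2)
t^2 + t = t*(t + 1)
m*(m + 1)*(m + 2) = m^3 + 3*m^2 + 2*m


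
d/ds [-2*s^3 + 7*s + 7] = 7 - 6*s^2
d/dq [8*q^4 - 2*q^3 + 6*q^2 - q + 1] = 32*q^3 - 6*q^2 + 12*q - 1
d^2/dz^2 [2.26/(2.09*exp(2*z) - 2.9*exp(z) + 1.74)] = ((6.554 - 18.8936*exp(z))*(2.09*exp(2*z) - 2.9*exp(z) + 1.74) + 2.26*(4.18*exp(z) - 2.9)*(8.36*exp(z) - 5.8)*exp(z))*exp(z)/(2.09*exp(2*z) - 2.9*exp(z) + 1.74)^3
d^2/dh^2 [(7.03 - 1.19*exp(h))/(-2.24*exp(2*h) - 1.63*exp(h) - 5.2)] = (5.970944*exp(4*h) - 145.43984*exp(3*h) - 160.170528*exp(2*h) + 298.777313*exp(h) + 91.76388)*exp(h)/(11.239424*exp(6*h) + 24.536064*exp(5*h) + 96.128928*exp(4*h) + 118.248187*exp(3*h) + 223.15644*exp(2*h) + 132.2256*exp(h) + 140.608)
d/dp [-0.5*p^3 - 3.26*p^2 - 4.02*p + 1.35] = -1.5*p^2 - 6.52*p - 4.02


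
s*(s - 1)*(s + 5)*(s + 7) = s^4 + 11*s^3 + 23*s^2 - 35*s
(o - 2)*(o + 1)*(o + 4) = o^3 + 3*o^2 - 6*o - 8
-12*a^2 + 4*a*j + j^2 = (-2*a + j)*(6*a + j)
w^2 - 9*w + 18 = (w - 6)*(w - 3)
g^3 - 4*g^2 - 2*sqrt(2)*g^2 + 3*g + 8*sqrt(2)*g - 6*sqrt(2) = (g - 3)*(g - 1)*(g - 2*sqrt(2))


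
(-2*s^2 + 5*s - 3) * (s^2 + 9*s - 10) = -2*s^4 - 13*s^3 + 62*s^2 - 77*s + 30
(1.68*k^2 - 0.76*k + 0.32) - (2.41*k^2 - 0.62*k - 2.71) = -0.73*k^2 - 0.14*k + 3.03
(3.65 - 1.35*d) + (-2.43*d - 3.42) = 0.23 - 3.78*d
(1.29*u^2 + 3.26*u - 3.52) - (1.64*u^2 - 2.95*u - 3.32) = -0.35*u^2 + 6.21*u - 0.2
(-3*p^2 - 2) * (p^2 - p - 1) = -3*p^4 + 3*p^3 + p^2 + 2*p + 2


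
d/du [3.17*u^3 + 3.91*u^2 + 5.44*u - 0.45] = 9.51*u^2 + 7.82*u + 5.44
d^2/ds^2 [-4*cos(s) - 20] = 4*cos(s)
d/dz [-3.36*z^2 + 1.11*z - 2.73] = 1.11 - 6.72*z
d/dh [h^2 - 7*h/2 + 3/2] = 2*h - 7/2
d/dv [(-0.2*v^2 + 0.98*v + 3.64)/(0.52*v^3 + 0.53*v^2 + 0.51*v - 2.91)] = (0.104*v^4 - 1.0192*v^3 - 6.2998*v^2 - 2.6944*v - 4.7082)/(0.2704*v^6 + 0.5512*v^5 + 0.8113*v^4 - 2.4858*v^3 - 2.8245*v^2 - 2.9682*v + 8.4681)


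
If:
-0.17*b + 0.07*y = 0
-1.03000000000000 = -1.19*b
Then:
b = 0.87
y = 2.10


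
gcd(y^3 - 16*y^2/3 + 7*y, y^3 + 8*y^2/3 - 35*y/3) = y^2 - 7*y/3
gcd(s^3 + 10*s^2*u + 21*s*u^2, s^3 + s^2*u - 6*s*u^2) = s^2 + 3*s*u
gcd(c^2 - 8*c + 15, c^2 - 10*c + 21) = c - 3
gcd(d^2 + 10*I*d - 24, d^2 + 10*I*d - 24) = d^2 + 10*I*d - 24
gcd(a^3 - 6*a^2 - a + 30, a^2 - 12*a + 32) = 1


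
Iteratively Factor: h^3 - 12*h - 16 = (h - 4)*(h^2 + 4*h + 4) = (h - 4)*(h + 2)*(h + 2)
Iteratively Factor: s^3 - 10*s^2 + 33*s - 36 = (s - 3)*(s^2 - 7*s + 12) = (s - 4)*(s - 3)*(s - 3)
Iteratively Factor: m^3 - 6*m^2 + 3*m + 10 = (m + 1)*(m^2 - 7*m + 10) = (m - 2)*(m + 1)*(m - 5)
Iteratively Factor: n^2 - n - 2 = (n - 2)*(n + 1)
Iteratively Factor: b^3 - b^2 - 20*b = (b + 4)*(b^2 - 5*b) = (b - 5)*(b + 4)*(b)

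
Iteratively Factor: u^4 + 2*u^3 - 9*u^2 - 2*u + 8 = (u + 4)*(u^3 - 2*u^2 - u + 2) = (u - 2)*(u + 4)*(u^2 - 1) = (u - 2)*(u - 1)*(u + 4)*(u + 1)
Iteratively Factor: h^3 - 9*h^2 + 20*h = (h - 4)*(h^2 - 5*h) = h*(h - 4)*(h - 5)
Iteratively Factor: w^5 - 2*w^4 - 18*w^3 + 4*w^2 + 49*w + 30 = (w - 5)*(w^4 + 3*w^3 - 3*w^2 - 11*w - 6) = (w - 5)*(w + 1)*(w^3 + 2*w^2 - 5*w - 6) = (w - 5)*(w - 2)*(w + 1)*(w^2 + 4*w + 3) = (w - 5)*(w - 2)*(w + 1)*(w + 3)*(w + 1)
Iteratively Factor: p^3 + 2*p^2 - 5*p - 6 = (p - 2)*(p^2 + 4*p + 3) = (p - 2)*(p + 3)*(p + 1)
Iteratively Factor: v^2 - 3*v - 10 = (v - 5)*(v + 2)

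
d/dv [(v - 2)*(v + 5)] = 2*v + 3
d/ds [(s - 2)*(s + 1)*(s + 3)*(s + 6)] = 4*s^3 + 24*s^2 + 14*s - 36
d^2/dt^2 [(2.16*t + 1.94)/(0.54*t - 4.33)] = 11.232432/(0.54*t - 4.33)^3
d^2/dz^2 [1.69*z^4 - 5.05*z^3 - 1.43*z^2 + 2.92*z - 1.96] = 20.28*z^2 - 30.3*z - 2.86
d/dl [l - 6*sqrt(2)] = 1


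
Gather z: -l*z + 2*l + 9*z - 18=2*l + z*(9 - l) - 18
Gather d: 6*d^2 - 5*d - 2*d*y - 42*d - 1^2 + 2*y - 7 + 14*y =6*d^2 + d*(-2*y - 47) + 16*y - 8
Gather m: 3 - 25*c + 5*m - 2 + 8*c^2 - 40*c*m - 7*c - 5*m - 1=8*c^2 - 40*c*m - 32*c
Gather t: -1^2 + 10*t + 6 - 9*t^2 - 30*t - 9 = -9*t^2 - 20*t - 4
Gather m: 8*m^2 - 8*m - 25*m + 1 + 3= 8*m^2 - 33*m + 4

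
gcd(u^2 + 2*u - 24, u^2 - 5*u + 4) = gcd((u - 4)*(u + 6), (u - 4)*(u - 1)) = u - 4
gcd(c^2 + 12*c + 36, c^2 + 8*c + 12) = c + 6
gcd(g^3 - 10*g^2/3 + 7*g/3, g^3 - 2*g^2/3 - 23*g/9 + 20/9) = g - 1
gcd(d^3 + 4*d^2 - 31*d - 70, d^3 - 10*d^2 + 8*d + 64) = d + 2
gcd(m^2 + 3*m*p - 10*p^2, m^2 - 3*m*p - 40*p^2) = m + 5*p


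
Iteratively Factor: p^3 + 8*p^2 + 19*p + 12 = (p + 3)*(p^2 + 5*p + 4) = (p + 1)*(p + 3)*(p + 4)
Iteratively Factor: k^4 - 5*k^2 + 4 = (k + 2)*(k^3 - 2*k^2 - k + 2) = (k - 1)*(k + 2)*(k^2 - k - 2) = (k - 1)*(k + 1)*(k + 2)*(k - 2)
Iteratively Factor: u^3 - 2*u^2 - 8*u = (u + 2)*(u^2 - 4*u) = (u - 4)*(u + 2)*(u)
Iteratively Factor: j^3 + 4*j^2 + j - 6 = (j + 3)*(j^2 + j - 2) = (j + 2)*(j + 3)*(j - 1)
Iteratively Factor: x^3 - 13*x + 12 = (x - 3)*(x^2 + 3*x - 4) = (x - 3)*(x - 1)*(x + 4)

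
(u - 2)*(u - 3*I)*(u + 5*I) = u^3 - 2*u^2 + 2*I*u^2 + 15*u - 4*I*u - 30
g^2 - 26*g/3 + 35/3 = (g - 7)*(g - 5/3)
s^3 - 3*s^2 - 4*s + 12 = (s - 3)*(s - 2)*(s + 2)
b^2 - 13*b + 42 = (b - 7)*(b - 6)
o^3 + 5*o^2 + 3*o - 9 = (o - 1)*(o + 3)^2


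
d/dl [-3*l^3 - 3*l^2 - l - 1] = -9*l^2 - 6*l - 1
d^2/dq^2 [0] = 0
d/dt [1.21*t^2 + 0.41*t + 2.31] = 2.42*t + 0.41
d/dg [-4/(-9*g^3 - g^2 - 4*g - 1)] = 4*(-27*g^2 - 2*g - 4)/(9*g^3 + g^2 + 4*g + 1)^2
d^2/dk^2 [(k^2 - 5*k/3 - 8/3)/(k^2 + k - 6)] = 4*(-4*k^3 + 15*k^2 - 57*k + 11)/(3*(k^6 + 3*k^5 - 15*k^4 - 35*k^3 + 90*k^2 + 108*k - 216))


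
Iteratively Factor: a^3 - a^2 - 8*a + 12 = (a - 2)*(a^2 + a - 6) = (a - 2)*(a + 3)*(a - 2)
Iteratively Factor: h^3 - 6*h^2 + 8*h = (h - 4)*(h^2 - 2*h) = h*(h - 4)*(h - 2)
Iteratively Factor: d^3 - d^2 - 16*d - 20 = (d + 2)*(d^2 - 3*d - 10) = (d - 5)*(d + 2)*(d + 2)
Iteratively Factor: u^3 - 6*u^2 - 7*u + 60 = (u - 5)*(u^2 - u - 12) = (u - 5)*(u - 4)*(u + 3)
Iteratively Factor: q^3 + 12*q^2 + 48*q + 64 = (q + 4)*(q^2 + 8*q + 16) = (q + 4)^2*(q + 4)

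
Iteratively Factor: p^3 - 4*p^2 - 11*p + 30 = (p + 3)*(p^2 - 7*p + 10) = (p - 2)*(p + 3)*(p - 5)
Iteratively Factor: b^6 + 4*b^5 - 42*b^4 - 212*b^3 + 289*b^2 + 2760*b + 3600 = (b - 5)*(b^5 + 9*b^4 + 3*b^3 - 197*b^2 - 696*b - 720) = (b - 5)^2*(b^4 + 14*b^3 + 73*b^2 + 168*b + 144) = (b - 5)^2*(b + 3)*(b^3 + 11*b^2 + 40*b + 48) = (b - 5)^2*(b + 3)*(b + 4)*(b^2 + 7*b + 12) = (b - 5)^2*(b + 3)*(b + 4)^2*(b + 3)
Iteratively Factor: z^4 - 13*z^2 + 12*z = (z - 1)*(z^3 + z^2 - 12*z) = z*(z - 1)*(z^2 + z - 12) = z*(z - 1)*(z + 4)*(z - 3)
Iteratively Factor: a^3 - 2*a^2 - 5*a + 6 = (a + 2)*(a^2 - 4*a + 3) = (a - 1)*(a + 2)*(a - 3)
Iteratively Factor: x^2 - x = (x)*(x - 1)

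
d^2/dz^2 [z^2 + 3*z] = 2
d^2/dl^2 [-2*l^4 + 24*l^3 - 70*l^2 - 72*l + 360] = -24*l^2 + 144*l - 140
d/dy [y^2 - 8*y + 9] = 2*y - 8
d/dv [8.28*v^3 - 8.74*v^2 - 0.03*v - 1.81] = 24.84*v^2 - 17.48*v - 0.03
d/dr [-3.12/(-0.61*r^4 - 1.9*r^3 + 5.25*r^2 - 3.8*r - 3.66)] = (-7.6128*r^3 - 17.784*r^2 + 32.76*r - 11.856)/(0.61*r^4 + 1.9*r^3 - 5.25*r^2 + 3.8*r + 3.66)^2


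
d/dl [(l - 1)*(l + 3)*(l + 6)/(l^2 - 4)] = (l^4 - 21*l^2 - 28*l - 36)/(l^4 - 8*l^2 + 16)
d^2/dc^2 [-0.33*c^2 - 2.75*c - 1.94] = -0.660000000000000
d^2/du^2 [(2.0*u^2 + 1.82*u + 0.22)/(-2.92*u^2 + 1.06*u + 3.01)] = (-43.416896*u^3 - 116.725248*u^2 - 91.8924*u - 28.988248)/(24.897088*u^6 - 27.113952*u^5 - 67.150656*u^4 + 54.708296*u^3 + 69.220368*u^2 - 28.811118*u - 27.270901)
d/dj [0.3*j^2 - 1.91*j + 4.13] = 0.6*j - 1.91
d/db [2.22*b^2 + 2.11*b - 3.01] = 4.44*b + 2.11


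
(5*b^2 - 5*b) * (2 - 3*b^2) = -15*b^4 + 15*b^3 + 10*b^2 - 10*b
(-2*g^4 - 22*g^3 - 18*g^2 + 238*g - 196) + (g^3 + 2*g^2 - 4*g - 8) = -2*g^4 - 21*g^3 - 16*g^2 + 234*g - 204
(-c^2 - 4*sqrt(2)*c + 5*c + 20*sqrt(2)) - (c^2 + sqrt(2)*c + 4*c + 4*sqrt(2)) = -2*c^2 - 5*sqrt(2)*c + c + 16*sqrt(2)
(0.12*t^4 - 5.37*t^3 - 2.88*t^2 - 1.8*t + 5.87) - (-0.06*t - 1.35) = 0.12*t^4 - 5.37*t^3 - 2.88*t^2 - 1.74*t + 7.22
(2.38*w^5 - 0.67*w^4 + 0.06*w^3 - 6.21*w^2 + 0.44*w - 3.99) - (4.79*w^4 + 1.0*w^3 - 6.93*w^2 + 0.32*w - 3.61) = 2.38*w^5 - 5.46*w^4 - 0.94*w^3 + 0.72*w^2 + 0.12*w - 0.38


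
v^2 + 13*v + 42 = (v + 6)*(v + 7)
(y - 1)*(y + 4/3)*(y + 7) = y^3 + 22*y^2/3 + y - 28/3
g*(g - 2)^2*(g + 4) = g^4 - 12*g^2 + 16*g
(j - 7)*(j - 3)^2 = j^3 - 13*j^2 + 51*j - 63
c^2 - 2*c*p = c*(c - 2*p)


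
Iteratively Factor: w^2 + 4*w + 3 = (w + 3)*(w + 1)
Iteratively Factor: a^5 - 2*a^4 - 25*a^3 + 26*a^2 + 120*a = (a - 3)*(a^4 + a^3 - 22*a^2 - 40*a) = (a - 5)*(a - 3)*(a^3 + 6*a^2 + 8*a) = a*(a - 5)*(a - 3)*(a^2 + 6*a + 8) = a*(a - 5)*(a - 3)*(a + 2)*(a + 4)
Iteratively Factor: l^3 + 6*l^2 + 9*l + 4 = (l + 1)*(l^2 + 5*l + 4) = (l + 1)*(l + 4)*(l + 1)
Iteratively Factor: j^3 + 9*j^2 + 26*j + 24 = (j + 4)*(j^2 + 5*j + 6) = (j + 3)*(j + 4)*(j + 2)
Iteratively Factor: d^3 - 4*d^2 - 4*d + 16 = (d - 2)*(d^2 - 2*d - 8) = (d - 2)*(d + 2)*(d - 4)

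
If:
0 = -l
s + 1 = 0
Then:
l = 0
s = -1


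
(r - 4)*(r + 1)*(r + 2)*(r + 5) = r^4 + 4*r^3 - 15*r^2 - 58*r - 40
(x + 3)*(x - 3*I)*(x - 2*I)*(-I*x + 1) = -I*x^4 - 4*x^3 - 3*I*x^3 - 12*x^2 + I*x^2 - 6*x + 3*I*x - 18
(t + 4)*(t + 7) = t^2 + 11*t + 28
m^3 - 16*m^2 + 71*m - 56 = (m - 8)*(m - 7)*(m - 1)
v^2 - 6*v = v*(v - 6)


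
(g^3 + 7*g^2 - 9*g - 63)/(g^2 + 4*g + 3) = (g^2 + 4*g - 21)/(g + 1)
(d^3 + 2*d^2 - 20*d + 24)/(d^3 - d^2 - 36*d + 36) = (d^2 - 4*d + 4)/(d^2 - 7*d + 6)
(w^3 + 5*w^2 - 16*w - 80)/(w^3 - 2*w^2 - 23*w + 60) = (w + 4)/(w - 3)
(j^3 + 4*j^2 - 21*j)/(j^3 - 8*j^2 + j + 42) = j*(j + 7)/(j^2 - 5*j - 14)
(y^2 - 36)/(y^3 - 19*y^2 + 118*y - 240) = (y + 6)/(y^2 - 13*y + 40)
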